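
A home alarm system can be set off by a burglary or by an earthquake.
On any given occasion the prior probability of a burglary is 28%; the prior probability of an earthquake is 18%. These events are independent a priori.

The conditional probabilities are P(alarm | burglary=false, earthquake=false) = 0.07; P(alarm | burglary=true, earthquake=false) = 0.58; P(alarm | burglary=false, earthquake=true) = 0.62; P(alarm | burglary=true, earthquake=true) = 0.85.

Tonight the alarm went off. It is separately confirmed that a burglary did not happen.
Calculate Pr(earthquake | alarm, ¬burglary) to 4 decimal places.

Pr(earthquake | alarm, ¬burglary) ≈ 0.6604

By total probability over both values of earthquake:
  P(alarm | ¬burglary) = 0.07·0.82 + 0.62·0.18
        = 0.057400 + 0.111600 = 0.169000
Keeping only the earthquake-present terms gives 0.111600, so
  P(earthquake | alarm, ¬burglary) = 0.111600 / 0.169000 ≈ 0.6604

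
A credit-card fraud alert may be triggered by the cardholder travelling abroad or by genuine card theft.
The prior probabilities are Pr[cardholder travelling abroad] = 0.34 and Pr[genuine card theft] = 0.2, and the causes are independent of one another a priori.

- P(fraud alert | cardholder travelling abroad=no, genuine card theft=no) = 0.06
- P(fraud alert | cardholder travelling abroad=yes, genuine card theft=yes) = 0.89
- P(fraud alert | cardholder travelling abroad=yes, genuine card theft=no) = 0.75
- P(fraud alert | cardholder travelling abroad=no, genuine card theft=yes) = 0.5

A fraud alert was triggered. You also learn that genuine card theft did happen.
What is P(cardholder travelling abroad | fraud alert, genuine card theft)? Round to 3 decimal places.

P(fraud alert | genuine card theft) = 0.5×0.66 + 0.89×0.34 = 0.330000 + 0.302600 = 0.632600
The cardholder travelling abroad-present share is 0.89×0.34 = 0.302600.
So P(cardholder travelling abroad | fraud alert, genuine card theft) = 0.302600/0.632600 ≈ 0.478.

P(cardholder travelling abroad | fraud alert, genuine card theft) ≈ 0.478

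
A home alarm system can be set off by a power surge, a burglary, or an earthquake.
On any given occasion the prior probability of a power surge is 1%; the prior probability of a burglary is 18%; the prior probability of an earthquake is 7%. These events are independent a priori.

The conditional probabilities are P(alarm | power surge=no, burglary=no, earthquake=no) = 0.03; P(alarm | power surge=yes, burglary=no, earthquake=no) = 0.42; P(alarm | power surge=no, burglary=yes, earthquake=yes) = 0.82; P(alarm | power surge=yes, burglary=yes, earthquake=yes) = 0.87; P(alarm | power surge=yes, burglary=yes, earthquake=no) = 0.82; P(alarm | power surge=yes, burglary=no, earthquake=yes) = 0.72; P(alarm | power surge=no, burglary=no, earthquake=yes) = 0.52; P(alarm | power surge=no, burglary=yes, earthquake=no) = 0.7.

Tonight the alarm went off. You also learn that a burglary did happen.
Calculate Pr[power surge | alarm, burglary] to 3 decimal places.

Pr[power surge | alarm, burglary] ≈ 0.012

P(alarm | burglary) = 0.7×0.99×0.93 + 0.82×0.99×0.07 + 0.82×0.01×0.93 + 0.87×0.01×0.07 = 0.644490 + 0.056826 + 0.007626 + 0.000609 = 0.709551
Of this, 0.008235 comes from 0.007626 + 0.000609 (the power surge=true cases).
P(power surge | alarm, burglary) = 0.008235 / 0.709551 ≈ 0.012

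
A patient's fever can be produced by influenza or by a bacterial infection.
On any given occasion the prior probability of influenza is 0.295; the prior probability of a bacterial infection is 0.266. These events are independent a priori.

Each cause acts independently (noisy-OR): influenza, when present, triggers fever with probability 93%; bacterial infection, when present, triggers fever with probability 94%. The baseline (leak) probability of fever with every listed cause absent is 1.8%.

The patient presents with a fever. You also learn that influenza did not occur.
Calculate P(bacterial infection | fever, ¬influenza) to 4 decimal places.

P(bacterial infection | fever, ¬influenza) ≈ 0.9499

Under noisy-OR, P(fever | causes) = 1 − (1−0.018)·∏(1−qᵢ) over the active causes.
Enumerate both values of bacterial infection and weight by the priors:
  P(fever | ¬influenza) = 0.018×0.734 + 0.94108×0.266
        = 0.013212 + 0.250327 = 0.263539
Configurations with bacterial infection contribute 0.250327, so
  P(bacterial infection | fever, ¬influenza) = 0.250327 / 0.263539 ≈ 0.9499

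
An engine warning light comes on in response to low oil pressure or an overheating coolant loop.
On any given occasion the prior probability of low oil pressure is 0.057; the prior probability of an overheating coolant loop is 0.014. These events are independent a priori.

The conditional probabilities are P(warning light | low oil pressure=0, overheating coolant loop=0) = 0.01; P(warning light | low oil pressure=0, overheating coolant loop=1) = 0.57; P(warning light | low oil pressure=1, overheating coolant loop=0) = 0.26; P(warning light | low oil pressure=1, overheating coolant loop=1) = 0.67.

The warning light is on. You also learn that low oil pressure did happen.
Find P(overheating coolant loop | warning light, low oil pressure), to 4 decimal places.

P(overheating coolant loop | warning light, low oil pressure) ≈ 0.0353

Sum P(warning light|·) weighted by the priors over both values of overheating coolant loop:
  P(warning light | low oil pressure) = 0.26×0.986 + 0.67×0.014
        = 0.256360 + 0.009380 = 0.265740
Configurations with overheating coolant loop contribute 0.009380, so
  P(overheating coolant loop | warning light, low oil pressure) = 0.009380 / 0.265740 ≈ 0.0353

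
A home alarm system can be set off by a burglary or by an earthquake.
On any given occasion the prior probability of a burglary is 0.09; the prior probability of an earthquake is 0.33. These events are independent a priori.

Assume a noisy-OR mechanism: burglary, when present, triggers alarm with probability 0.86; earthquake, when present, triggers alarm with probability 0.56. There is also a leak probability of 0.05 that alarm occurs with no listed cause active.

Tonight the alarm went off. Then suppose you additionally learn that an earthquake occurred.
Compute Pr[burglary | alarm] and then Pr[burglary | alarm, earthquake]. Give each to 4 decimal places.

Pr[burglary | alarm] ≈ 0.2811; Pr[burglary | alarm, earthquake] ≈ 0.1379

Under noisy-OR, P(alarm | causes) = 1 − (1−0.05)·∏(1−qᵢ) over the active causes.
P(alarm) = 0.05*0.91*0.67 + 0.582*0.91*0.33 + 0.867*0.09*0.67 + 0.94148*0.09*0.33 = 0.030485 + 0.174775 + 0.052280 + 0.027962 = 0.285502
Of this, 0.080242 comes from 0.052280 + 0.027962 (the burglary=true cases).
So P(burglary | alarm) = 0.080242/0.285502 ≈ 0.2811.

Now condition on the additional information:
By total probability over both values of burglary:
  P(alarm | earthquake) = 0.582·0.91 + 0.94148·0.09
        = 0.529620 + 0.084733 = 0.614353
Keeping only the burglary-present terms gives 0.084733, so
  P(burglary | alarm, earthquake) = 0.084733 / 0.614353 ≈ 0.1379
This is intercausal reasoning (explaining away): once earthquake accounts for the alarm, burglary becomes less likely.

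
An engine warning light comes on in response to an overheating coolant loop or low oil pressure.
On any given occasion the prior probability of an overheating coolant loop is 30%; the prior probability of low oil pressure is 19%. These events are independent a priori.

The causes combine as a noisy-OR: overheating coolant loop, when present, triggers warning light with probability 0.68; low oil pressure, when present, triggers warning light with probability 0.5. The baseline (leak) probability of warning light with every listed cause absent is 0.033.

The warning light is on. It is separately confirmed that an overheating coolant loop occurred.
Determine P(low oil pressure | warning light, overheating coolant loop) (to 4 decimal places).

P(low oil pressure | warning light, overheating coolant loop) ≈ 0.2231

Under noisy-OR, P(warning light | causes) = 1 − (1−0.033)·∏(1−qᵢ) over the active causes.
P(warning light | overheating coolant loop) = 0.69056·0.81 + 0.84528·0.19 = 0.559354 + 0.160603 = 0.719957
Restricting to configurations with low oil pressure present: 0.84528·0.19 = 0.160603.
P(low oil pressure | warning light, overheating coolant loop) = 0.160603 / 0.719957 ≈ 0.2231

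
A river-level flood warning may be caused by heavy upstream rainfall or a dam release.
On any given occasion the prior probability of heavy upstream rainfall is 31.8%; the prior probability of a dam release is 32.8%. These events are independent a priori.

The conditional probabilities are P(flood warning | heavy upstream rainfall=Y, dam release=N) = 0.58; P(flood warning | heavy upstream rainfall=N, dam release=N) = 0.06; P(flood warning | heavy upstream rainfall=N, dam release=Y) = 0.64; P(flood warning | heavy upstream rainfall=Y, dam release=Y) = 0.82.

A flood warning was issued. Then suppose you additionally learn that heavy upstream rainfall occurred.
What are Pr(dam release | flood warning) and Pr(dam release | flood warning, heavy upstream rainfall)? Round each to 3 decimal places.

Pr(dam release | flood warning) ≈ 0.602; Pr(dam release | flood warning, heavy upstream rainfall) ≈ 0.408

Enumerate the 4 (heavy upstream rainfall, dam release) configurations and weight by the priors:
  P(flood warning) = 0.06×0.682×0.672 + 0.64×0.682×0.328 + 0.58×0.318×0.672 + 0.82×0.318×0.328
        = 0.027498 + 0.143165 + 0.123944 + 0.085529 = 0.380136
The terms with dam release present sum to 0.228694, so
  P(dam release | flood warning) = 0.228694 / 0.380136 ≈ 0.602

With the extra evidence:
For the numerator, keep only dam release=true terms: 0.82*0.328 = 0.268960
Normalizer over all consistent configurations: 0.58*0.672 + 0.82*0.328 = 0.658720
Posterior = 0.268960 / 0.658720 ≈ 0.408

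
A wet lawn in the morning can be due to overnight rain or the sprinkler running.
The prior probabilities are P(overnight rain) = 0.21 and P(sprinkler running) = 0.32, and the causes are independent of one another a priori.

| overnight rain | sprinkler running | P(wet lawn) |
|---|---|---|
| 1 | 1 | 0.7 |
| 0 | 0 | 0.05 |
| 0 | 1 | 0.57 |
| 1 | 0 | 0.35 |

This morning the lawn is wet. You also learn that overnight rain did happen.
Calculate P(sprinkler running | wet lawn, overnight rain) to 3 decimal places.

P(sprinkler running | wet lawn, overnight rain) ≈ 0.485

Weight on sprinkler running=true, given the evidence: 0.7·0.32 = 0.224000
Normalizer over all consistent configurations: 0.35·0.68 + 0.7·0.32 = 0.462000
Posterior = 0.224000 / 0.462000 ≈ 0.485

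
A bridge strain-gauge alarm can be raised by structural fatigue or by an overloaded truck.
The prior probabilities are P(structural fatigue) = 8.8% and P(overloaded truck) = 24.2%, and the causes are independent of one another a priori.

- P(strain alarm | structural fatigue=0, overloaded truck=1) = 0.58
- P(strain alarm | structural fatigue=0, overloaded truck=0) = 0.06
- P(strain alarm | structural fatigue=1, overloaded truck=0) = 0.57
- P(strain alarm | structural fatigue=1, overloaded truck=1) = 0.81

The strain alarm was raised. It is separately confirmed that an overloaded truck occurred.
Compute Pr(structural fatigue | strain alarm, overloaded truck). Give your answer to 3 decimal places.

Weight on structural fatigue=true, given the evidence: 0.81*0.088 = 0.071280
The normalizing constant is 0.58*0.912 + 0.81*0.088 = 0.600240
P(structural fatigue | strain alarm, overloaded truck) = 0.071280/0.600240 ≈ 0.119

Pr(structural fatigue | strain alarm, overloaded truck) ≈ 0.119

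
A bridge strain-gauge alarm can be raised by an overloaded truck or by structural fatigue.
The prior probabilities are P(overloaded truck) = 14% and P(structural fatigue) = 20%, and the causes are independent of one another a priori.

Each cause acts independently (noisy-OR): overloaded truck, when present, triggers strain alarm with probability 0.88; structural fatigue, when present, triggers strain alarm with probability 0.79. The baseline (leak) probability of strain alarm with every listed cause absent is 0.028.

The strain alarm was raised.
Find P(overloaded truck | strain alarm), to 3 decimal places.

Under noisy-OR, P(strain alarm | causes) = 1 − (1−0.028)·∏(1−qᵢ) over the active causes.
By total probability over the 4 (overloaded truck, structural fatigue) configurations:
  P(strain alarm) = 0.028·0.86·0.8 + 0.79588·0.86·0.2 + 0.88336·0.14·0.8 + 0.975506·0.14·0.2
        = 0.019264 + 0.136891 + 0.098936 + 0.027314 = 0.282405
The terms with overloaded truck present sum to 0.126250, so
  P(overloaded truck | strain alarm) = 0.126250 / 0.282405 ≈ 0.447

P(overloaded truck | strain alarm) ≈ 0.447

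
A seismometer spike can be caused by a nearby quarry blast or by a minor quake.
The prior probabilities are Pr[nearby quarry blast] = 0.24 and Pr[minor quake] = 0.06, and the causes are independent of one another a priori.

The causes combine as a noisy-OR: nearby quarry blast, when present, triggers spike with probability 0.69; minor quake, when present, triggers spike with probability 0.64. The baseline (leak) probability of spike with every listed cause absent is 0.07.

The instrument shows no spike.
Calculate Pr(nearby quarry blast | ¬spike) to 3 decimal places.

Pr(nearby quarry blast | ¬spike) ≈ 0.089

Under noisy-OR, P(spike | causes) = 1 − (1−0.07)·∏(1−qᵢ) over the active causes.
Sum P(¬spike|·) weighted by the priors over the 4 (nearby quarry blast, minor quake) configurations:
  P(¬spike) = 0.93*0.76*0.94 + 0.3348*0.76*0.06 + 0.2883*0.24*0.94 + 0.103788*0.24*0.06
        = 0.664392 + 0.015267 + 0.065040 + 0.001495 = 0.746194
Configurations with nearby quarry blast contribute 0.066535, so
  P(nearby quarry blast | ¬spike) = 0.066535 / 0.746194 ≈ 0.089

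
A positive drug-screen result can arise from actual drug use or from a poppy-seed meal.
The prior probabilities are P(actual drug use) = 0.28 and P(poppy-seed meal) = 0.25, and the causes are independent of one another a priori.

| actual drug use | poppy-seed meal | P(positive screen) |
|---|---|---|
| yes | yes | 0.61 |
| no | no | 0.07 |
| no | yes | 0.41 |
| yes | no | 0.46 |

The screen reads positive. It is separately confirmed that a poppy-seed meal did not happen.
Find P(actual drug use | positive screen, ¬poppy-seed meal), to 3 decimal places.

P(actual drug use | positive screen, ¬poppy-seed meal) ≈ 0.719

P(positive screen | ¬poppy-seed meal) = 0.07×0.72 + 0.46×0.28 = 0.050400 + 0.128800 = 0.179200
Of this, 0.128800 comes from 0.46×0.28 (the actual drug use=true cases).
So P(actual drug use | positive screen, ¬poppy-seed meal) = 0.128800/0.179200 ≈ 0.719.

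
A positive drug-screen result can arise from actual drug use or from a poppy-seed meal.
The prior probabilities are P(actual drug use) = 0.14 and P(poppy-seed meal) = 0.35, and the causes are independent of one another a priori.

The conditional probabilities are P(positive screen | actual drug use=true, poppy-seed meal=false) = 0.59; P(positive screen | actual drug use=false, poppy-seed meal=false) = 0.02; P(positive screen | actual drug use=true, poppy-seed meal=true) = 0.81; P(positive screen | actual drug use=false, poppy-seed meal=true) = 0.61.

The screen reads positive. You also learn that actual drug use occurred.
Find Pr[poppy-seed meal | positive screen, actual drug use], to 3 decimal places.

Pr[poppy-seed meal | positive screen, actual drug use] ≈ 0.425

Enumerate both values of poppy-seed meal and weight by the priors:
  P(positive screen | actual drug use) = 0.59·0.65 + 0.81·0.35
        = 0.383500 + 0.283500 = 0.667000
Configurations with poppy-seed meal contribute 0.283500, so
  P(poppy-seed meal | positive screen, actual drug use) = 0.283500 / 0.667000 ≈ 0.425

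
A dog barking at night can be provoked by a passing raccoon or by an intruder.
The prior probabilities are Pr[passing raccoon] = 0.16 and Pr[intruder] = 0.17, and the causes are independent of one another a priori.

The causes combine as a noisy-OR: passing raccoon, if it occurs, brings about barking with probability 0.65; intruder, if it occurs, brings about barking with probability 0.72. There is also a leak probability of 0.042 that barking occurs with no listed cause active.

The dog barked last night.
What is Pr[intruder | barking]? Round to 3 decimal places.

Under noisy-OR, P(barking | causes) = 1 − (1−0.042)·∏(1−qᵢ) over the active causes.
P(barking) = 0.042·0.84·0.83 + 0.73176·0.84·0.17 + 0.6647·0.16·0.83 + 0.906116·0.16·0.17 = 0.029282 + 0.104495 + 0.088272 + 0.024646 = 0.246695
Of this, 0.129141 comes from 0.104495 + 0.024646 (the intruder=true cases).
So P(intruder | barking) = 0.129141/0.246695 ≈ 0.523.

Pr[intruder | barking] ≈ 0.523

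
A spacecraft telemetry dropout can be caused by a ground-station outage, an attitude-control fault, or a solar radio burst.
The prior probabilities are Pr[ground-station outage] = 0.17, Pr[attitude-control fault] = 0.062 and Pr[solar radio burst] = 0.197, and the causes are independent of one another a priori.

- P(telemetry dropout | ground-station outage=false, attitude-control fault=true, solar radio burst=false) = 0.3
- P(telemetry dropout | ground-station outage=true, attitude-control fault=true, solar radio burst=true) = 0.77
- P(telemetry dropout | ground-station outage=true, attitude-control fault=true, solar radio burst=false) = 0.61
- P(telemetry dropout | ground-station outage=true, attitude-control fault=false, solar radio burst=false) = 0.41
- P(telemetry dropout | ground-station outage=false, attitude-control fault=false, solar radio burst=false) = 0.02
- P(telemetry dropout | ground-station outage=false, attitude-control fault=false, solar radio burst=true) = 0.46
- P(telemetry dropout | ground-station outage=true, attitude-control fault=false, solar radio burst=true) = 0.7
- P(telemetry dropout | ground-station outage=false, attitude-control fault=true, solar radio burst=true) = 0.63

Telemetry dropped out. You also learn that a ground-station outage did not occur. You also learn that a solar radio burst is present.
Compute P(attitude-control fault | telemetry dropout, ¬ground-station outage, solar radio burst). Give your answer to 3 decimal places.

P(attitude-control fault | telemetry dropout, ¬ground-station outage, solar radio burst) ≈ 0.083

P(telemetry dropout | ¬ground-station outage, solar radio burst) = 0.46*0.938 + 0.63*0.062 = 0.431480 + 0.039060 = 0.470540
Restricting to configurations with attitude-control fault present: 0.63*0.062 = 0.039060.
Hence the posterior is 0.039060/0.470540 ≈ 0.083.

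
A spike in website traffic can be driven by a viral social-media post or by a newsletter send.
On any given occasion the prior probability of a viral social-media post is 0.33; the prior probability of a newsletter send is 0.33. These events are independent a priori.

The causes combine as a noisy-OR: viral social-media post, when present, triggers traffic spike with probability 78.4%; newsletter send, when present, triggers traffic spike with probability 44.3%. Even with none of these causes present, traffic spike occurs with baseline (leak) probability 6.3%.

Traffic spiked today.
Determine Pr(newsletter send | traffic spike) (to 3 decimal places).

Pr(newsletter send | traffic spike) ≈ 0.497

Under noisy-OR, P(traffic spike | causes) = 1 − (1−0.063)·∏(1−qᵢ) over the active causes.
For the numerator, keep only newsletter send=true terms: 0.105706 + 0.096623 = 0.202329
Normalizer over all consistent configurations: 0.063×0.67×0.67 + 0.478091×0.67×0.33 + 0.797608×0.33×0.67 + 0.887268×0.33×0.33 = 0.406961
Posterior = 0.202329 / 0.406961 ≈ 0.497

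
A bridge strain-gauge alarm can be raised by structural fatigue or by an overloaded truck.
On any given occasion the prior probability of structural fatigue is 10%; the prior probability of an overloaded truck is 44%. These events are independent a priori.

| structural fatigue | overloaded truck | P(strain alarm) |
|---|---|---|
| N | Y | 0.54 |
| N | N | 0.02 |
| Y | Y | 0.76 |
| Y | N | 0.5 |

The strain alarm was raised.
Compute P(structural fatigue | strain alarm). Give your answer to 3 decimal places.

Numerator (weight on configurations with structural fatigue): 0.028000 + 0.033440 = 0.061440
The normalizing constant is 0.02*0.9*0.56 + 0.54*0.9*0.44 + 0.5*0.1*0.56 + 0.76*0.1*0.44 = 0.285360
Posterior = 0.061440 / 0.285360 ≈ 0.215

P(structural fatigue | strain alarm) ≈ 0.215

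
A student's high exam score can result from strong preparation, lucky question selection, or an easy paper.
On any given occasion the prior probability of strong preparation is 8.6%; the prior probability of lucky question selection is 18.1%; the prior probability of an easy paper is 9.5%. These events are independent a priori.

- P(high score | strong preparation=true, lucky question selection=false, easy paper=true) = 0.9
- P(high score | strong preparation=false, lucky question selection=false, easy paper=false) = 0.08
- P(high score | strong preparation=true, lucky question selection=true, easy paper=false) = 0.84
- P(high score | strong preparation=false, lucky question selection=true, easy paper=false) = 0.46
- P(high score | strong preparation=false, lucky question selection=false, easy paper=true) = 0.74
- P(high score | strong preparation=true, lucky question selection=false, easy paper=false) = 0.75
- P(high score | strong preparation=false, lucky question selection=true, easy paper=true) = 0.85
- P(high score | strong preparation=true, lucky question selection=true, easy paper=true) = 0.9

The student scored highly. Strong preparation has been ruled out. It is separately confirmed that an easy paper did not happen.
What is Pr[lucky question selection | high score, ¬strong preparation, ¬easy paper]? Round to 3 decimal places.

Pr[lucky question selection | high score, ¬strong preparation, ¬easy paper] ≈ 0.560

P(high score | ¬strong preparation, ¬easy paper) = 0.08·0.819 + 0.46·0.181 = 0.065520 + 0.083260 = 0.148780
Restricting to configurations with lucky question selection present: 0.46·0.181 = 0.083260.
P(lucky question selection | high score, ¬strong preparation, ¬easy paper) = 0.083260 / 0.148780 ≈ 0.560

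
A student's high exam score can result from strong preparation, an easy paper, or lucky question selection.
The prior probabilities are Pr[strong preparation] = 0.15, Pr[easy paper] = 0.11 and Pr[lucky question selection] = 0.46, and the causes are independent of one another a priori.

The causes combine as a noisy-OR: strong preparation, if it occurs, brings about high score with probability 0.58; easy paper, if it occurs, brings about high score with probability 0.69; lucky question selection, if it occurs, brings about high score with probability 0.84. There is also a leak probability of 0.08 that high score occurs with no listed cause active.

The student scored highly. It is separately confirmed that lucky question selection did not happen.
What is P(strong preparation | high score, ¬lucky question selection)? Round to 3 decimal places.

P(strong preparation | high score, ¬lucky question selection) ≈ 0.431

Under noisy-OR, P(high score | causes) = 1 − (1−0.08)·∏(1−qᵢ) over the active causes.
Sum P(high score|·) weighted by the priors over the 4 (strong preparation, easy paper) configurations:
  P(high score | ¬lucky question selection) = 0.08*0.85*0.89 + 0.7148*0.85*0.11 + 0.6136*0.15*0.89 + 0.880216*0.15*0.11
        = 0.060520 + 0.066834 + 0.081916 + 0.014524 = 0.223794
The terms with strong preparation present sum to 0.096440, so
  P(strong preparation | high score, ¬lucky question selection) = 0.096440 / 0.223794 ≈ 0.431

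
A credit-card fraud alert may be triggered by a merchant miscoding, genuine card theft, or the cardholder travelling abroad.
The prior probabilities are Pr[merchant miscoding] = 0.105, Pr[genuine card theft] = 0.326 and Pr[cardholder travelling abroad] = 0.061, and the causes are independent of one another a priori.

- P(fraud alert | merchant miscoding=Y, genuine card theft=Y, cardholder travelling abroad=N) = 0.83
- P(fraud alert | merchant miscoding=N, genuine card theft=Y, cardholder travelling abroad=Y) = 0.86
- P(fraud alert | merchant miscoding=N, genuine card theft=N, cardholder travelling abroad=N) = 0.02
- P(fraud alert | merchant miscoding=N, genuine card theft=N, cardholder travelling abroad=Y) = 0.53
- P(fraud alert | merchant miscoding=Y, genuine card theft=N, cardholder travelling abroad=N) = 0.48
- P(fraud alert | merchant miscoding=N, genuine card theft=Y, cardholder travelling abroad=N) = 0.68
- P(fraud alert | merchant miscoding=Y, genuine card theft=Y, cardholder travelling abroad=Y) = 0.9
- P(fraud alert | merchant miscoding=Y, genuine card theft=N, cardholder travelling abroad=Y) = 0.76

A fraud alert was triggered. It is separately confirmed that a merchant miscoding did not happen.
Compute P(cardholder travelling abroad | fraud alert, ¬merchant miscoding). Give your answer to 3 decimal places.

By total probability over the 4 (genuine card theft, cardholder travelling abroad) configurations:
  P(fraud alert | ¬merchant miscoding) = 0.02×0.674×0.939 + 0.53×0.674×0.061 + 0.68×0.326×0.939 + 0.86×0.326×0.061
        = 0.012658 + 0.021790 + 0.208158 + 0.017102 = 0.259708
The terms with cardholder travelling abroad present sum to 0.038892, so
  P(cardholder travelling abroad | fraud alert, ¬merchant miscoding) = 0.038892 / 0.259708 ≈ 0.150

P(cardholder travelling abroad | fraud alert, ¬merchant miscoding) ≈ 0.150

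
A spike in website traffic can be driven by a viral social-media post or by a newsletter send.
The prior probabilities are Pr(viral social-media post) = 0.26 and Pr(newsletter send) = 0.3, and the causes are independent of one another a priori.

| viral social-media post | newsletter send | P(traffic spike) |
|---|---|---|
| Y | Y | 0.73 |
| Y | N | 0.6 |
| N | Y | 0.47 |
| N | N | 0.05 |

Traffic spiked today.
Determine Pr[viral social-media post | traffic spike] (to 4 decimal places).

P(traffic spike) = 0.05*0.74*0.7 + 0.47*0.74*0.3 + 0.6*0.26*0.7 + 0.73*0.26*0.3 = 0.025900 + 0.104340 + 0.109200 + 0.056940 = 0.296380
Restricting to configurations with viral social-media post present: 0.109200 + 0.056940 = 0.166140.
Hence the posterior is 0.166140/0.296380 ≈ 0.5606.

Pr[viral social-media post | traffic spike] ≈ 0.5606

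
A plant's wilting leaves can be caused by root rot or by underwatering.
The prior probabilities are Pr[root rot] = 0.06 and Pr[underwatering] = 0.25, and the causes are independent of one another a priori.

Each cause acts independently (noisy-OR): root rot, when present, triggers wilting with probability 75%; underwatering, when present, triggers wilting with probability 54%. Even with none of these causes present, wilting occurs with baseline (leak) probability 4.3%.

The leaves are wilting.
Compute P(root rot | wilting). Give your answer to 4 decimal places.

P(root rot | wilting) ≈ 0.2272

Under noisy-OR, P(wilting | causes) = 1 − (1−0.043)·∏(1−qᵢ) over the active causes.
P(wilting) = 0.043×0.94×0.75 + 0.55978×0.94×0.25 + 0.76075×0.06×0.75 + 0.889945×0.06×0.25 = 0.030315 + 0.131548 + 0.034234 + 0.013349 = 0.209446
Of this, 0.047583 comes from 0.034234 + 0.013349 (the root rot=true cases).
P(root rot | wilting) = 0.047583 / 0.209446 ≈ 0.2272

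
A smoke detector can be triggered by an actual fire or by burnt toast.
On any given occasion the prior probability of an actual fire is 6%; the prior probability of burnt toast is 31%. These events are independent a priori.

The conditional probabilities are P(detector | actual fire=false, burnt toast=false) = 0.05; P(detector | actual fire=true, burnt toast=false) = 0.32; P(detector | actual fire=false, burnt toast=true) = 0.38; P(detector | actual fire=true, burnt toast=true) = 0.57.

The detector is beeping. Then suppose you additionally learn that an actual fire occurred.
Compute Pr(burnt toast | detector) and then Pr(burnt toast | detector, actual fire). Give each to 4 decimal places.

Pr(burnt toast | detector) ≈ 0.7265; Pr(burnt toast | detector, actual fire) ≈ 0.4445

By total probability over the 4 (actual fire, burnt toast) configurations:
  P(detector) = 0.05*0.94*0.69 + 0.38*0.94*0.31 + 0.32*0.06*0.69 + 0.57*0.06*0.31
        = 0.032430 + 0.110732 + 0.013248 + 0.010602 = 0.167012
Configurations with burnt toast contribute 0.121334, so
  P(burnt toast | detector) = 0.121334 / 0.167012 ≈ 0.7265

Now also conditioning on actual fire=true:
P(detector | actual fire) = 0.32×0.69 + 0.57×0.31 = 0.220800 + 0.176700 = 0.397500
Of this, 0.176700 comes from 0.57×0.31 (the burnt toast=true cases).
So P(burnt toast | detector, actual fire) = 0.176700/0.397500 ≈ 0.4445.
Conditioning on actual fire lowers the posterior on burnt toast: the classic explaining-away effect in a common-effect structure.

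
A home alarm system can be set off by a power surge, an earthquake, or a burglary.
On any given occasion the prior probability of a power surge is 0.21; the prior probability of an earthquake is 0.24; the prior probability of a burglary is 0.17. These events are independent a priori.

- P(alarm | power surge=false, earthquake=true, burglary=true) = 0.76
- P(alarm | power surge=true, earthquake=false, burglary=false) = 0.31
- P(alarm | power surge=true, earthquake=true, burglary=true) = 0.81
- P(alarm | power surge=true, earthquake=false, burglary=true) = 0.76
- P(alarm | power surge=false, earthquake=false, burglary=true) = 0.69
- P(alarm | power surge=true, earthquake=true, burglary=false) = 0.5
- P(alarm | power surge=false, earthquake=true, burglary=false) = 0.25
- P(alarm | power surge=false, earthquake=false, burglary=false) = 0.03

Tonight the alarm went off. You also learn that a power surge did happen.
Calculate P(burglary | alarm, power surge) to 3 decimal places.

P(burglary | alarm, power surge) ≈ 0.308

Numerator (weight on configurations with burglary): 0.098192 + 0.033048 = 0.131240
Denominator P(alarm | power surge): 0.31*0.76*0.83 + 0.76*0.76*0.17 + 0.5*0.24*0.83 + 0.81*0.24*0.17 = 0.426388
P(burglary | alarm, power surge) = 0.131240/0.426388 ≈ 0.308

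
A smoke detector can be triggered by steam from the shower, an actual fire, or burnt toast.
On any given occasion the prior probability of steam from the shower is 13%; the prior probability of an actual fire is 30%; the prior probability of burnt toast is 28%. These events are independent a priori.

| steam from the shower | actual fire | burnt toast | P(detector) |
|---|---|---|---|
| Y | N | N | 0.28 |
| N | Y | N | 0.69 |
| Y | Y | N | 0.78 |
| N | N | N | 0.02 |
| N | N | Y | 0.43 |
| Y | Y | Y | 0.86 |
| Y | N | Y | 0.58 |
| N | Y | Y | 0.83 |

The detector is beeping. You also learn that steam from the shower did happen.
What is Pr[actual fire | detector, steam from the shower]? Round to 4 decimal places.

By total probability over the 4 (actual fire, burnt toast) configurations:
  P(detector | steam from the shower) = 0.28*0.7*0.72 + 0.58*0.7*0.28 + 0.78*0.3*0.72 + 0.86*0.3*0.28
        = 0.141120 + 0.113680 + 0.168480 + 0.072240 = 0.495520
Configurations with actual fire contribute 0.240720, so
  P(actual fire | detector, steam from the shower) = 0.240720 / 0.495520 ≈ 0.4858

Pr[actual fire | detector, steam from the shower] ≈ 0.4858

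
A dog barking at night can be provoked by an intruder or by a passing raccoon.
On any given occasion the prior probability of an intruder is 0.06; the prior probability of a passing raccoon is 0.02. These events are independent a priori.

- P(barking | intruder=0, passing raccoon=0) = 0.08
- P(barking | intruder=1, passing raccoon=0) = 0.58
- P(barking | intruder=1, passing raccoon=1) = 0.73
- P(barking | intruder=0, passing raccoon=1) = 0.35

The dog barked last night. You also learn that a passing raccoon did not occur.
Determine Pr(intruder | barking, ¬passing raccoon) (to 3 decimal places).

P(barking | ¬passing raccoon) = 0.08·0.94 + 0.58·0.06 = 0.075200 + 0.034800 = 0.110000
Of this, 0.034800 comes from 0.58·0.06 (the intruder=true cases).
So P(intruder | barking, ¬passing raccoon) = 0.034800/0.110000 ≈ 0.316.

Pr(intruder | barking, ¬passing raccoon) ≈ 0.316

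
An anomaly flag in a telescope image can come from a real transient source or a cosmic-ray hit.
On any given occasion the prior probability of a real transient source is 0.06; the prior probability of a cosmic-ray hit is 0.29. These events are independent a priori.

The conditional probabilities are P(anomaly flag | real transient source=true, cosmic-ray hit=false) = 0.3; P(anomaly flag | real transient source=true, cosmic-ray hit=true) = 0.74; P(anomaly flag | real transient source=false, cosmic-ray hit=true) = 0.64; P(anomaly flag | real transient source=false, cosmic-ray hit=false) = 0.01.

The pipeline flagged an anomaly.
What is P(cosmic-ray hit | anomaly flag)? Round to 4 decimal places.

P(cosmic-ray hit | anomaly flag) ≈ 0.9059

Sum P(anomaly flag|·) weighted by the priors over the 4 (real transient source, cosmic-ray hit) configurations:
  P(anomaly flag) = 0.01×0.94×0.71 + 0.64×0.94×0.29 + 0.3×0.06×0.71 + 0.74×0.06×0.29
        = 0.006674 + 0.174464 + 0.012780 + 0.012876 = 0.206794
The terms with cosmic-ray hit present sum to 0.187340, so
  P(cosmic-ray hit | anomaly flag) = 0.187340 / 0.206794 ≈ 0.9059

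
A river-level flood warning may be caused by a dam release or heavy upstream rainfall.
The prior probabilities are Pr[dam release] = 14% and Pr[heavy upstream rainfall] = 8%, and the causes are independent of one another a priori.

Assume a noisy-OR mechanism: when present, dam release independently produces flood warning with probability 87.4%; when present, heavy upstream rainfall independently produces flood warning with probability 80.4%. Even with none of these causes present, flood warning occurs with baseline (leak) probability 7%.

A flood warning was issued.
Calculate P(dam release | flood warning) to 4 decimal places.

Under noisy-OR, P(flood warning | causes) = 1 − (1−0.07)·∏(1−qᵢ) over the active causes.
Sum P(flood warning|·) weighted by the priors over the 4 (dam release, heavy upstream rainfall) configurations:
  P(flood warning) = 0.07·0.86·0.92 + 0.81772·0.86·0.08 + 0.88282·0.14·0.92 + 0.977033·0.14·0.08
        = 0.055384 + 0.056259 + 0.113707 + 0.010943 = 0.236293
Keeping only the dam release-present terms gives 0.124650, so
  P(dam release | flood warning) = 0.124650 / 0.236293 ≈ 0.5275

P(dam release | flood warning) ≈ 0.5275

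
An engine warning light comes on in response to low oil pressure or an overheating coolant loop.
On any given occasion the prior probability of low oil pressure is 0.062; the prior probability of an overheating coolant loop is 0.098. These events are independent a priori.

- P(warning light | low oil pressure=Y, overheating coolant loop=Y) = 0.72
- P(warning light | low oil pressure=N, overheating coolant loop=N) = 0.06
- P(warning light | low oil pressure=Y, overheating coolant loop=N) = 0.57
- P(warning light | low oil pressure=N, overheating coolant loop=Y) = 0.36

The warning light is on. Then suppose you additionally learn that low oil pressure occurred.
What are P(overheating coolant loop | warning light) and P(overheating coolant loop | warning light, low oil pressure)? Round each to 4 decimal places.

P(overheating coolant loop | warning light) ≈ 0.3119; P(overheating coolant loop | warning light, low oil pressure) ≈ 0.1207

P(warning light) = 0.06·0.938·0.902 + 0.36·0.938·0.098 + 0.57·0.062·0.902 + 0.72·0.062·0.098 = 0.050765 + 0.033093 + 0.031877 + 0.004375 = 0.120110
The overheating coolant loop-present share is 0.033093 + 0.004375 = 0.037468.
P(overheating coolant loop | warning light) = 0.037468 / 0.120110 ≈ 0.3119

Now condition on the additional information:
P(warning light | low oil pressure) = 0.57×0.902 + 0.72×0.098 = 0.514140 + 0.070560 = 0.584700
The overheating coolant loop-present share is 0.72×0.098 = 0.070560.
So P(overheating coolant loop | warning light, low oil pressure) = 0.070560/0.584700 ≈ 0.1207.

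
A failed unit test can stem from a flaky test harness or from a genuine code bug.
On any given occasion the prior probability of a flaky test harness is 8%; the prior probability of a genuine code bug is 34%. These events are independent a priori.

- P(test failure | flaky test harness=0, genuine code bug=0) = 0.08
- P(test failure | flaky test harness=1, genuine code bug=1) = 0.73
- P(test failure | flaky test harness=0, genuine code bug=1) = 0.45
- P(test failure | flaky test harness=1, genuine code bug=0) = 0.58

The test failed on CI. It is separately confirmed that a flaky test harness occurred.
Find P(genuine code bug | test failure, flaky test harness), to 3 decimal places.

Sum P(test failure|·) weighted by the priors over both values of genuine code bug:
  P(test failure | flaky test harness) = 0.58*0.66 + 0.73*0.34
        = 0.382800 + 0.248200 = 0.631000
The terms with genuine code bug present sum to 0.248200, so
  P(genuine code bug | test failure, flaky test harness) = 0.248200 / 0.631000 ≈ 0.393

P(genuine code bug | test failure, flaky test harness) ≈ 0.393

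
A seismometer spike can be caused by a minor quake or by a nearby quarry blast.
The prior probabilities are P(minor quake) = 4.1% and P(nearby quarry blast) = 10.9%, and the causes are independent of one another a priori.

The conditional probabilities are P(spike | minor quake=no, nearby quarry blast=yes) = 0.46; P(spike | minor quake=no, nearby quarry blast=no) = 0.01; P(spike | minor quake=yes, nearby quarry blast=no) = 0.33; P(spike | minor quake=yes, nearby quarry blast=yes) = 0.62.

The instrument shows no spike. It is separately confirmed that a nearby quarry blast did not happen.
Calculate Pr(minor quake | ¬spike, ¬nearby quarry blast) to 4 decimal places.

Pr(minor quake | ¬spike, ¬nearby quarry blast) ≈ 0.0281

For the numerator, keep only minor quake=true terms: 0.67*0.041 = 0.027470
Normalizer over all consistent configurations: 0.99*0.959 + 0.67*0.041 = 0.976880
Posterior = 0.027470 / 0.976880 ≈ 0.0281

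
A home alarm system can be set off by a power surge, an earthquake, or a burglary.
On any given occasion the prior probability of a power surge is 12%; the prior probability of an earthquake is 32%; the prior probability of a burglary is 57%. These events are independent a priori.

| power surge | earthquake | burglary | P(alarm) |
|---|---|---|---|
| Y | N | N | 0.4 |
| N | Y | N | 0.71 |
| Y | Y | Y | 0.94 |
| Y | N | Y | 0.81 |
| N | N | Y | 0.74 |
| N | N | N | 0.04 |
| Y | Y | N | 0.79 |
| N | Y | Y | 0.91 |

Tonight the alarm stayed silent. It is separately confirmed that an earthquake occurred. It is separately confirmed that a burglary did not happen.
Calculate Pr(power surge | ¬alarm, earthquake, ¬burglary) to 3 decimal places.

Sum P(¬alarm|·) weighted by the priors over both values of power surge:
  P(¬alarm | earthquake, ¬burglary) = 0.29·0.88 + 0.21·0.12
        = 0.255200 + 0.025200 = 0.280400
The terms with power surge present sum to 0.025200, so
  P(power surge | ¬alarm, earthquake, ¬burglary) = 0.025200 / 0.280400 ≈ 0.090

Pr(power surge | ¬alarm, earthquake, ¬burglary) ≈ 0.090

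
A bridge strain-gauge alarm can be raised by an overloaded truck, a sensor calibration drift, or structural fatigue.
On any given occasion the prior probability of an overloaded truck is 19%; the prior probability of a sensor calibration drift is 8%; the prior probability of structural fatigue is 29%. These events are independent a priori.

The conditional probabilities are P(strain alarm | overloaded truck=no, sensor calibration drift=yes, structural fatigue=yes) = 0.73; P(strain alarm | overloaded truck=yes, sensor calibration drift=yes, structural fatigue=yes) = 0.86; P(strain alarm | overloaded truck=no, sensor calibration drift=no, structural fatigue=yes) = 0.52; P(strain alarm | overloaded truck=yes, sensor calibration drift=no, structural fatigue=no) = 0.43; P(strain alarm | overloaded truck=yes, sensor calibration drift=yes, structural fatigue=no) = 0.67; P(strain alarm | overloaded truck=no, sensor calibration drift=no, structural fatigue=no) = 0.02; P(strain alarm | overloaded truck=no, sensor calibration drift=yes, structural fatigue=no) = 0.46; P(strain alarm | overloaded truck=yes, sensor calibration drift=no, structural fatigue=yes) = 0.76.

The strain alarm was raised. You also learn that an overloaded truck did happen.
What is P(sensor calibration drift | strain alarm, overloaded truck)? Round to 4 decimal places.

By total probability over the 4 (sensor calibration drift, structural fatigue) configurations:
  P(strain alarm | overloaded truck) = 0.43×0.92×0.71 + 0.76×0.92×0.29 + 0.67×0.08×0.71 + 0.86×0.08×0.29
        = 0.280876 + 0.202768 + 0.038056 + 0.019952 = 0.541652
Keeping only the sensor calibration drift-present terms gives 0.058008, so
  P(sensor calibration drift | strain alarm, overloaded truck) = 0.058008 / 0.541652 ≈ 0.1071

P(sensor calibration drift | strain alarm, overloaded truck) ≈ 0.1071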